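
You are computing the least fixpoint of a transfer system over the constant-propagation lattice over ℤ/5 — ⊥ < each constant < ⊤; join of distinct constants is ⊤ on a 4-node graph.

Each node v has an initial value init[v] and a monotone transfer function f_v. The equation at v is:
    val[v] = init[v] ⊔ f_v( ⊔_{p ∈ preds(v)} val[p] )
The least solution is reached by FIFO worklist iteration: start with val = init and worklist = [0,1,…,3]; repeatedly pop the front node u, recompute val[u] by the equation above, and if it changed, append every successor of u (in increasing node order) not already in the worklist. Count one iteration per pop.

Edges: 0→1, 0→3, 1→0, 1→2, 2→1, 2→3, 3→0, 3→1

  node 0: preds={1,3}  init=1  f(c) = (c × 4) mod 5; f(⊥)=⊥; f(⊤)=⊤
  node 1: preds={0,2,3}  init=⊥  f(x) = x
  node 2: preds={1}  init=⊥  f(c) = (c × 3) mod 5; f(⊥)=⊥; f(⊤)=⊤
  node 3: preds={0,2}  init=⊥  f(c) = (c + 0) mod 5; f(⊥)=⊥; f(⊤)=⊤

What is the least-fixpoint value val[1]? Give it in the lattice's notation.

Trace (11 dequeues):
  [1] u=0 | in ⊥ | out 1 | ==
  [2] u=1 | in 1 | out 1 | prev ⊥ | push {0}
  [3] u=2 | in 1 | out 3 | prev ⊥ | push {1}
  [4] u=3 | in ⊤ | out ⊤ | prev ⊥ | push {}
  [5] u=0 | in ⊤ | out ⊤ | prev 1 | push {3}
  [6] u=1 | in ⊤ | out ⊤ | prev 1 | push {0,2}
  [7] u=3 | in ⊤ | out ⊤ | ==
  [8] u=0 | in ⊤ | out ⊤ | ==
  [9] u=2 | in ⊤ | out ⊤ | prev 3 | push {1,3}
  [10] u=1 | in ⊤ | out ⊤ | ==
  [11] u=3 | in ⊤ | out ⊤ | ==

Converged values:
  [0] ⊤
  [1] ⊤
  [2] ⊤
  [3] ⊤

⊤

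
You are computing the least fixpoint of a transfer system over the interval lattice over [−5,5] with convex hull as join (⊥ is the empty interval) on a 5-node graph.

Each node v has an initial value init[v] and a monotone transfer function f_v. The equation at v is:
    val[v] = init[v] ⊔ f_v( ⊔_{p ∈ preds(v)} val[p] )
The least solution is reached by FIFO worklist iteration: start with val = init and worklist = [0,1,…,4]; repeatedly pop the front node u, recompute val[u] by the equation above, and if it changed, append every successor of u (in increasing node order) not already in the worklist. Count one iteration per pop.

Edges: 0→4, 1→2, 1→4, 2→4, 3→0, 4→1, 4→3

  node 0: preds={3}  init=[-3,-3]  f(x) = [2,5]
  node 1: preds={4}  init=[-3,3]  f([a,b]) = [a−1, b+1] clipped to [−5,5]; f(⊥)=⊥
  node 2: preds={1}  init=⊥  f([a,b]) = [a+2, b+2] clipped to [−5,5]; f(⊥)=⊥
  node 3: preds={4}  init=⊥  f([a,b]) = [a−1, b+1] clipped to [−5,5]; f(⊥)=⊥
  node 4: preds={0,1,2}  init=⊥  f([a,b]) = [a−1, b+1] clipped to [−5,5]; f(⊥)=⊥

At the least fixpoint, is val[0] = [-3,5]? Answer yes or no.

Worklist (12 pops):
  #1 pop 0: in=⊥ → [-3,5] (was [-3,-3]); enqueue []
  #2 pop 1: in=⊥ → [-3,3] (no change)
  #3 pop 2: in=[-3,3] → [-1,5] (was ⊥); enqueue []
  #4 pop 3: in=⊥ → ⊥ (no change)
  #5 pop 4: in=[-3,5] → [-4,5] (was ⊥); enqueue [1,3]
  #6 pop 1: in=[-4,5] → [-5,5] (was [-3,3]); enqueue [2,4]
  #7 pop 3: in=[-4,5] → [-5,5] (was ⊥); enqueue [0]
  #8 pop 2: in=[-5,5] → [-3,5] (was [-1,5]); enqueue []
  #9 pop 4: in=[-5,5] → [-5,5] (was [-4,5]); enqueue [1,3]
  #10 pop 0: in=[-5,5] → [-3,5] (no change)
  #11 pop 1: in=[-5,5] → [-5,5] (no change)
  #12 pop 3: in=[-5,5] → [-5,5] (no change)

Fixpoint:
  val[0] = [-3,5]
  val[1] = [-5,5]
  val[2] = [-3,5]
  val[3] = [-5,5]
  val[4] = [-5,5]

yes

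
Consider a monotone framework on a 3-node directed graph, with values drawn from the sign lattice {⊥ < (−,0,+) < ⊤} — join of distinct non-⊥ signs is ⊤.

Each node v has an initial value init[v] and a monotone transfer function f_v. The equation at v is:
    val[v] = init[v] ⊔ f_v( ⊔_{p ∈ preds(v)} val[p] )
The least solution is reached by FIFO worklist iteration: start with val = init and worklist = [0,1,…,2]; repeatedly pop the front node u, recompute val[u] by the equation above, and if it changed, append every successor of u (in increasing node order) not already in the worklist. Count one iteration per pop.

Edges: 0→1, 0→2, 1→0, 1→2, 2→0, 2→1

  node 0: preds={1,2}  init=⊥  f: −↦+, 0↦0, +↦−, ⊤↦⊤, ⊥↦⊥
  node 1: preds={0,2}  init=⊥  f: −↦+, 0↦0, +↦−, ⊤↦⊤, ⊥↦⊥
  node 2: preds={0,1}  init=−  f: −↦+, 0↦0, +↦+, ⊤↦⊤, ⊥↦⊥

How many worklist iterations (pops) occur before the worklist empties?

Trace (6 dequeues):
  [1] u=0 | in − | out + | prev ⊥ | push {}
  [2] u=1 | in ⊤ | out ⊤ | prev ⊥ | push {0}
  [3] u=2 | in ⊤ | out ⊤ | prev − | push {1}
  [4] u=0 | in ⊤ | out ⊤ | prev + | push {2}
  [5] u=1 | in ⊤ | out ⊤ | ==
  [6] u=2 | in ⊤ | out ⊤ | ==

Converged values:
  [0] ⊤
  [1] ⊤
  [2] ⊤

6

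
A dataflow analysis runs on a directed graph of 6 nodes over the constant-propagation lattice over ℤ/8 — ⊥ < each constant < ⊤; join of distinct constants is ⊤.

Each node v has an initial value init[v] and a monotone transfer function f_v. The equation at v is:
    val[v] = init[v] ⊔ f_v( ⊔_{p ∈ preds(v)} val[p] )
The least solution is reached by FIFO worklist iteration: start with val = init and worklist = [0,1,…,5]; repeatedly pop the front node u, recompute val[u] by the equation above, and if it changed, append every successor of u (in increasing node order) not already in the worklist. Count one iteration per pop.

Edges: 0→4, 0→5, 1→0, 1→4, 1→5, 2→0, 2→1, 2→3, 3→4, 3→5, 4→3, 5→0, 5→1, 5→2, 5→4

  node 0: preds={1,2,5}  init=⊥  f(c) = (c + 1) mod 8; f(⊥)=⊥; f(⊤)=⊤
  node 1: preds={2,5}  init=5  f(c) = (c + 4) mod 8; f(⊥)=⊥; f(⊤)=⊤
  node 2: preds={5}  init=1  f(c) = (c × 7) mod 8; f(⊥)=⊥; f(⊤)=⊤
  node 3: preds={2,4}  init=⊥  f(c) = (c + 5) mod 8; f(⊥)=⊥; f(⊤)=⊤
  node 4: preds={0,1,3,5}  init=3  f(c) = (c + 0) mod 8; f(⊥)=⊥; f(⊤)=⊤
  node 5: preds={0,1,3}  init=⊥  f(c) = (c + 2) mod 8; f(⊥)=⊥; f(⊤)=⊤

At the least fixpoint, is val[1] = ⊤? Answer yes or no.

yes

Trace (15 dequeues):
  [1] u=0 | in ⊤ | out ⊤ | prev ⊥ | push {}
  [2] u=1 | in 1 | out 5 | ==
  [3] u=2 | in ⊥ | out 1 | ==
  [4] u=3 | in ⊤ | out ⊤ | prev ⊥ | push {}
  [5] u=4 | in ⊤ | out ⊤ | prev 3 | push {3}
  [6] u=5 | in ⊤ | out ⊤ | prev ⊥ | push {0,1,2,4}
  [7] u=3 | in ⊤ | out ⊤ | ==
  [8] u=0 | in ⊤ | out ⊤ | ==
  [9] u=1 | in ⊤ | out ⊤ | prev 5 | push {0,5}
  [10] u=2 | in ⊤ | out ⊤ | prev 1 | push {1,3}
  [11] u=4 | in ⊤ | out ⊤ | ==
  [12] u=0 | in ⊤ | out ⊤ | ==
  [13] u=5 | in ⊤ | out ⊤ | ==
  [14] u=1 | in ⊤ | out ⊤ | ==
  [15] u=3 | in ⊤ | out ⊤ | ==

Converged values:
  [0] ⊤
  [1] ⊤
  [2] ⊤
  [3] ⊤
  [4] ⊤
  [5] ⊤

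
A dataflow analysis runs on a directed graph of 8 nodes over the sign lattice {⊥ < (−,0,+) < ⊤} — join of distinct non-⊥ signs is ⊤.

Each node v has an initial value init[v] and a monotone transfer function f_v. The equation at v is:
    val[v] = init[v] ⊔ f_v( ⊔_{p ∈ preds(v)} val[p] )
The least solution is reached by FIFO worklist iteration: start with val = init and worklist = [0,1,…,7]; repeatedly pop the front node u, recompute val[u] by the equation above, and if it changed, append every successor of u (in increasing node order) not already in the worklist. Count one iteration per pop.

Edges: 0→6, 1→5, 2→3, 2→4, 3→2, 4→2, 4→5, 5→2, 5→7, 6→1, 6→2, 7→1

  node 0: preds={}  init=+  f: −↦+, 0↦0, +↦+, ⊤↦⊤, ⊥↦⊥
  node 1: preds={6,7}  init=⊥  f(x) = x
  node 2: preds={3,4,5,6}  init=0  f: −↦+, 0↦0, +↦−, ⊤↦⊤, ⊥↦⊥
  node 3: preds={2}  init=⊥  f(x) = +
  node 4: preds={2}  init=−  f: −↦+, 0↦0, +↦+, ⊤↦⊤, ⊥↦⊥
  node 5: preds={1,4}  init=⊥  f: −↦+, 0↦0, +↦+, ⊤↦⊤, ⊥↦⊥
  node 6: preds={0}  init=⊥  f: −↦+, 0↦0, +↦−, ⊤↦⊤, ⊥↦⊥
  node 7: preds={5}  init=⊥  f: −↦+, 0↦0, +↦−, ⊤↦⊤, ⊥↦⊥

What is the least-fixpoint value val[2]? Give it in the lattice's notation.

⊤

Iteration log — 11 steps:
  step 1. node 0  ⊔preds=⊥  new=+  stable
  step 2. node 1  ⊔preds=⊥  new=⊥  stable
  step 3. node 2  ⊔preds=−  new=⊤  old=0  +wl: 
  step 4. node 3  ⊔preds=⊤  new=+  old=⊥  +wl: 2
  step 5. node 4  ⊔preds=⊤  new=⊤  old=−  +wl: 
  step 6. node 5  ⊔preds=⊤  new=⊤  old=⊥  +wl: 
  step 7. node 6  ⊔preds=+  new=−  old=⊥  +wl: 1
  step 8. node 7  ⊔preds=⊤  new=⊤  old=⊥  +wl: 
  step 9. node 2  ⊔preds=⊤  new=⊤  stable
  step 10. node 1  ⊔preds=⊤  new=⊤  old=⊥  +wl: 5
  step 11. node 5  ⊔preds=⊤  new=⊤  stable

Least fixpoint reached:
  node 0: +
  node 1: ⊤
  node 2: ⊤
  node 3: +
  node 4: ⊤
  node 5: ⊤
  node 6: −
  node 7: ⊤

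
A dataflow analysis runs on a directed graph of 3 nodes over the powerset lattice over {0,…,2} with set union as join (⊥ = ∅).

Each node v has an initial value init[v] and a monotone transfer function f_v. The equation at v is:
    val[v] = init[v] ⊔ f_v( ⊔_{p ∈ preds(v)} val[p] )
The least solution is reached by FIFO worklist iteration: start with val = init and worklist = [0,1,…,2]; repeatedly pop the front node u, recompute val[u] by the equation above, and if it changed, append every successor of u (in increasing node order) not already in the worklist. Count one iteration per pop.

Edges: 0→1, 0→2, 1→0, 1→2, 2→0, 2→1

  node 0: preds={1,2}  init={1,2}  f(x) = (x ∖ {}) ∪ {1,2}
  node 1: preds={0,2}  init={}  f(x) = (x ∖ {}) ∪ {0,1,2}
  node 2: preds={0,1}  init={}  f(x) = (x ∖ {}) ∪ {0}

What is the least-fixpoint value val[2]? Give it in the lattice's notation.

{0,1,2}

Trace (6 dequeues):
  [1] u=0 | in {} | out {1,2} | ==
  [2] u=1 | in {1,2} | out {0,1,2} | prev {} | push {0}
  [3] u=2 | in {0,1,2} | out {0,1,2} | prev {} | push {1}
  [4] u=0 | in {0,1,2} | out {0,1,2} | prev {1,2} | push {2}
  [5] u=1 | in {0,1,2} | out {0,1,2} | ==
  [6] u=2 | in {0,1,2} | out {0,1,2} | ==

Converged values:
  [0] {0,1,2}
  [1] {0,1,2}
  [2] {0,1,2}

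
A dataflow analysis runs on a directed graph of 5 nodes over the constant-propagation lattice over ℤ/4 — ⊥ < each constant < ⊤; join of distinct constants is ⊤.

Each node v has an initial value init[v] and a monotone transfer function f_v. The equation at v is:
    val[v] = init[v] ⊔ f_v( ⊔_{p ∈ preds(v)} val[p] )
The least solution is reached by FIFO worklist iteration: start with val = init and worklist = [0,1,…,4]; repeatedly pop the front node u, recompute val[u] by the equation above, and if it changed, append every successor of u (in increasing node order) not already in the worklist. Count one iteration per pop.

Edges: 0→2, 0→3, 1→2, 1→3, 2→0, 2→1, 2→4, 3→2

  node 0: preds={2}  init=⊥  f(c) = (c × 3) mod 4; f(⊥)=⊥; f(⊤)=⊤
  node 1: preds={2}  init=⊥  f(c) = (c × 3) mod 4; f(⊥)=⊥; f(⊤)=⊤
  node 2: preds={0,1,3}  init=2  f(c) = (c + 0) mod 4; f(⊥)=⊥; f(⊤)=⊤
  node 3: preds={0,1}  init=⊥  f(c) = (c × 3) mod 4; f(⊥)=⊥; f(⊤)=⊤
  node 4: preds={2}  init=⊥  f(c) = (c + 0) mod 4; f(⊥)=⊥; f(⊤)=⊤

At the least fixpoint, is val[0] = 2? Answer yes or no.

yes

Trace (6 dequeues):
  [1] u=0 | in 2 | out 2 | prev ⊥ | push {}
  [2] u=1 | in 2 | out 2 | prev ⊥ | push {}
  [3] u=2 | in 2 | out 2 | ==
  [4] u=3 | in 2 | out 2 | prev ⊥ | push {2}
  [5] u=4 | in 2 | out 2 | prev ⊥ | push {}
  [6] u=2 | in 2 | out 2 | ==

Converged values:
  [0] 2
  [1] 2
  [2] 2
  [3] 2
  [4] 2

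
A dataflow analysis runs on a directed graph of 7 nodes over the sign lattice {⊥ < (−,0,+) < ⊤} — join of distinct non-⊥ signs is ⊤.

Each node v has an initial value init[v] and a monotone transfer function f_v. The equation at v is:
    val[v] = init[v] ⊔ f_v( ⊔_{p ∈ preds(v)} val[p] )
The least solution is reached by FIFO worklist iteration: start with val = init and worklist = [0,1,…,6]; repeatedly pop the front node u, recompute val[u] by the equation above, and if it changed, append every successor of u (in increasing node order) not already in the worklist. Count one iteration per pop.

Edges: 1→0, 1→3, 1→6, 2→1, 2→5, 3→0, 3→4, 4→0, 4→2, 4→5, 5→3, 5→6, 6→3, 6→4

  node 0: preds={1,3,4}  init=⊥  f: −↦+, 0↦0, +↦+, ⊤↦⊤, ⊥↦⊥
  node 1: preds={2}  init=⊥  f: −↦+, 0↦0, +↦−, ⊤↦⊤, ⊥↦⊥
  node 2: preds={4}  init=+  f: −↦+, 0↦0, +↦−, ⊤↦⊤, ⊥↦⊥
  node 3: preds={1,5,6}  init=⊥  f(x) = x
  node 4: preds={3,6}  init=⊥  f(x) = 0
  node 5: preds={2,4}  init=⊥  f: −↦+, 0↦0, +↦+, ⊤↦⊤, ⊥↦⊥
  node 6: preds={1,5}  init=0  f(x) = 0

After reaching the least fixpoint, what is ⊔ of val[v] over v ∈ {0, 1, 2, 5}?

⊤

Iteration log — 15 steps:
  step 1. node 0  ⊔preds=⊥  new=⊥  stable
  step 2. node 1  ⊔preds=+  new=−  old=⊥  +wl: 0
  step 3. node 2  ⊔preds=⊥  new=+  stable
  step 4. node 3  ⊔preds=⊤  new=⊤  old=⊥  +wl: 
  step 5. node 4  ⊔preds=⊤  new=0  old=⊥  +wl: 2
  step 6. node 5  ⊔preds=⊤  new=⊤  old=⊥  +wl: 3
  step 7. node 6  ⊔preds=⊤  new=0  stable
  step 8. node 0  ⊔preds=⊤  new=⊤  old=⊥  +wl: 
  step 9. node 2  ⊔preds=0  new=⊤  old=+  +wl: 1,5
  step 10. node 3  ⊔preds=⊤  new=⊤  stable
  step 11. node 1  ⊔preds=⊤  new=⊤  old=−  +wl: 0,3,6
  step 12. node 5  ⊔preds=⊤  new=⊤  stable
  step 13. node 0  ⊔preds=⊤  new=⊤  stable
  step 14. node 3  ⊔preds=⊤  new=⊤  stable
  step 15. node 6  ⊔preds=⊤  new=0  stable

Least fixpoint reached:
  node 0: ⊤
  node 1: ⊤
  node 2: ⊤
  node 3: ⊤
  node 4: 0
  node 5: ⊤
  node 6: 0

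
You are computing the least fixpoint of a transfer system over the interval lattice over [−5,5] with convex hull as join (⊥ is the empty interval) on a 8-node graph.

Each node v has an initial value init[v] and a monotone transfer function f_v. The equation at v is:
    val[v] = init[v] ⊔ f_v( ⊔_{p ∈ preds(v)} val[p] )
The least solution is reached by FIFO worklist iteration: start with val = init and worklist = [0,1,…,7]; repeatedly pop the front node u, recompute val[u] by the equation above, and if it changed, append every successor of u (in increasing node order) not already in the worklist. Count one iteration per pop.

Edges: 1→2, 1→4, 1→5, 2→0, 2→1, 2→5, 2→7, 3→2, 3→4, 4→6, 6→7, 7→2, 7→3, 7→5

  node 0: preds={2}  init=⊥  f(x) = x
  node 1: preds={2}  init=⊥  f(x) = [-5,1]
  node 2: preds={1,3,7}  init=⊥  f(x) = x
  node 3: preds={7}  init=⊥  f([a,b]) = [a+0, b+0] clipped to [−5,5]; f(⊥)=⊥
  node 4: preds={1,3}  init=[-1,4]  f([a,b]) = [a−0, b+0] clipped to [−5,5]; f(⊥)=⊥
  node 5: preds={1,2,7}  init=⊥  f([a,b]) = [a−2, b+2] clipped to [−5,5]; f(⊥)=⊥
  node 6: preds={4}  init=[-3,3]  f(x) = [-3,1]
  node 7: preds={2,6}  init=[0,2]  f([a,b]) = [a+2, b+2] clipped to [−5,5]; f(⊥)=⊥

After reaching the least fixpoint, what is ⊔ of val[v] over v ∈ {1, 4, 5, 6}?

Iteration log — 19 steps:
  step 1. node 0  ⊔preds=⊥  new=⊥  stable
  step 2. node 1  ⊔preds=⊥  new=[-5,1]  old=⊥  +wl: 
  step 3. node 2  ⊔preds=[-5,2]  new=[-5,2]  old=⊥  +wl: 0,1
  step 4. node 3  ⊔preds=[0,2]  new=[0,2]  old=⊥  +wl: 2
  step 5. node 4  ⊔preds=[-5,2]  new=[-5,4]  old=[-1,4]  +wl: 
  step 6. node 5  ⊔preds=[-5,2]  new=[-5,4]  old=⊥  +wl: 
  step 7. node 6  ⊔preds=[-5,4]  new=[-3,3]  stable
  step 8. node 7  ⊔preds=[-5,3]  new=[-3,5]  old=[0,2]  +wl: 3,5
  step 9. node 0  ⊔preds=[-5,2]  new=[-5,2]  old=⊥  +wl: 
  step 10. node 1  ⊔preds=[-5,2]  new=[-5,1]  stable
  step 11. node 2  ⊔preds=[-5,5]  new=[-5,5]  old=[-5,2]  +wl: 0,1,7
  step 12. node 3  ⊔preds=[-3,5]  new=[-3,5]  old=[0,2]  +wl: 2,4
  step 13. node 5  ⊔preds=[-5,5]  new=[-5,5]  old=[-5,4]  +wl: 
  step 14. node 0  ⊔preds=[-5,5]  new=[-5,5]  old=[-5,2]  +wl: 
  step 15. node 1  ⊔preds=[-5,5]  new=[-5,1]  stable
  step 16. node 7  ⊔preds=[-5,5]  new=[-3,5]  stable
  step 17. node 2  ⊔preds=[-5,5]  new=[-5,5]  stable
  step 18. node 4  ⊔preds=[-5,5]  new=[-5,5]  old=[-5,4]  +wl: 6
  step 19. node 6  ⊔preds=[-5,5]  new=[-3,3]  stable

Least fixpoint reached:
  node 0: [-5,5]
  node 1: [-5,1]
  node 2: [-5,5]
  node 3: [-3,5]
  node 4: [-5,5]
  node 5: [-5,5]
  node 6: [-3,3]
  node 7: [-3,5]

[-5,5]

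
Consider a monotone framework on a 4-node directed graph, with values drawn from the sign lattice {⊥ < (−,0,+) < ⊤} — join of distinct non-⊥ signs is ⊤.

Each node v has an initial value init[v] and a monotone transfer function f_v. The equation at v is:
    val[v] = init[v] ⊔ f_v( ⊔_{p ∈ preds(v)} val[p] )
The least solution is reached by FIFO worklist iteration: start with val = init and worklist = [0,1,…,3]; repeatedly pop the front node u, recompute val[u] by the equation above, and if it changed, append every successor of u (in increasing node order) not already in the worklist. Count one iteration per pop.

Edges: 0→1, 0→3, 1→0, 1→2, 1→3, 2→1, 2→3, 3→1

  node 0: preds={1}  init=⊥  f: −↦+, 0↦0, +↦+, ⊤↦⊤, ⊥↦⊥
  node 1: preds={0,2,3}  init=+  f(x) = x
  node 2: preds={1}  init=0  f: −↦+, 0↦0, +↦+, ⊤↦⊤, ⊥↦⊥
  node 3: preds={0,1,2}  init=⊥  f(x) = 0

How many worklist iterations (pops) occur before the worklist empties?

7

Iteration log — 7 steps:
  step 1. node 0  ⊔preds=+  new=+  old=⊥  +wl: 
  step 2. node 1  ⊔preds=⊤  new=⊤  old=+  +wl: 0
  step 3. node 2  ⊔preds=⊤  new=⊤  old=0  +wl: 1
  step 4. node 3  ⊔preds=⊤  new=0  old=⊥  +wl: 
  step 5. node 0  ⊔preds=⊤  new=⊤  old=+  +wl: 3
  step 6. node 1  ⊔preds=⊤  new=⊤  stable
  step 7. node 3  ⊔preds=⊤  new=0  stable

Least fixpoint reached:
  node 0: ⊤
  node 1: ⊤
  node 2: ⊤
  node 3: 0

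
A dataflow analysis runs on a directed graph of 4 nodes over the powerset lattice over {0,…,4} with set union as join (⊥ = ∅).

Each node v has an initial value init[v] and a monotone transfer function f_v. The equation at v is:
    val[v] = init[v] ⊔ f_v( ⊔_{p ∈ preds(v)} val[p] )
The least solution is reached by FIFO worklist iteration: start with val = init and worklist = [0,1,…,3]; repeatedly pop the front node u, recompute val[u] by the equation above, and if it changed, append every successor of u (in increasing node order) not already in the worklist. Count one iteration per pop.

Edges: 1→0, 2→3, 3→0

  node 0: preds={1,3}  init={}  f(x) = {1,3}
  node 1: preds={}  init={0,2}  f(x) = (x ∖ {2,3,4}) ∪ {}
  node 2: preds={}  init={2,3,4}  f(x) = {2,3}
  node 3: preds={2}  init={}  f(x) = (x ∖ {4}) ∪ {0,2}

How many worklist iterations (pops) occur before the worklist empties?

Worklist (5 pops):
  #1 pop 0: in={0,2} → {1,3} (was {}); enqueue []
  #2 pop 1: in={} → {0,2} (no change)
  #3 pop 2: in={} → {2,3,4} (no change)
  #4 pop 3: in={2,3,4} → {0,2,3} (was {}); enqueue [0]
  #5 pop 0: in={0,2,3} → {1,3} (no change)

Fixpoint:
  val[0] = {1,3}
  val[1] = {0,2}
  val[2] = {2,3,4}
  val[3] = {0,2,3}

5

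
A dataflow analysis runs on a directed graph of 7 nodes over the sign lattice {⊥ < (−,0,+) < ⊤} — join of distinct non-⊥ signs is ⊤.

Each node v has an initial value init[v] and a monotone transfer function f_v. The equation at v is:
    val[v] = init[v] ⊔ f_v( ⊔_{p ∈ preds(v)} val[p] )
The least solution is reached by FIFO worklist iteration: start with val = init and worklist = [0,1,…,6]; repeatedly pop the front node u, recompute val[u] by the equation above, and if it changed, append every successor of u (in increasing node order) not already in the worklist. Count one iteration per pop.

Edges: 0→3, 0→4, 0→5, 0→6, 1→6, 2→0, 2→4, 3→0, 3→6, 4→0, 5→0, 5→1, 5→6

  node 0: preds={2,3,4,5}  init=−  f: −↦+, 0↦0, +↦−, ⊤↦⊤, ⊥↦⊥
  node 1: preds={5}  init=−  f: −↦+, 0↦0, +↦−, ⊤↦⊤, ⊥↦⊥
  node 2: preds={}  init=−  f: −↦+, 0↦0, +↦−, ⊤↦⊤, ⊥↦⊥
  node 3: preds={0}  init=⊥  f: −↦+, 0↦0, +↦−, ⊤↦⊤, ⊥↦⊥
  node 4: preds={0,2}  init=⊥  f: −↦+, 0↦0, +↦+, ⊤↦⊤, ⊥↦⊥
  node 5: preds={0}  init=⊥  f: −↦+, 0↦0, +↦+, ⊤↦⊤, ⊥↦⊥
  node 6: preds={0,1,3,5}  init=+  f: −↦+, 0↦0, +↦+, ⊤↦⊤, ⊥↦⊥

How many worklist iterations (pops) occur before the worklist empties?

10

Iteration log — 10 steps:
  step 1. node 0  ⊔preds=−  new=⊤  old=−  +wl: 
  step 2. node 1  ⊔preds=⊥  new=−  stable
  step 3. node 2  ⊔preds=⊥  new=−  stable
  step 4. node 3  ⊔preds=⊤  new=⊤  old=⊥  +wl: 0
  step 5. node 4  ⊔preds=⊤  new=⊤  old=⊥  +wl: 
  step 6. node 5  ⊔preds=⊤  new=⊤  old=⊥  +wl: 1
  step 7. node 6  ⊔preds=⊤  new=⊤  old=+  +wl: 
  step 8. node 0  ⊔preds=⊤  new=⊤  stable
  step 9. node 1  ⊔preds=⊤  new=⊤  old=−  +wl: 6
  step 10. node 6  ⊔preds=⊤  new=⊤  stable

Least fixpoint reached:
  node 0: ⊤
  node 1: ⊤
  node 2: −
  node 3: ⊤
  node 4: ⊤
  node 5: ⊤
  node 6: ⊤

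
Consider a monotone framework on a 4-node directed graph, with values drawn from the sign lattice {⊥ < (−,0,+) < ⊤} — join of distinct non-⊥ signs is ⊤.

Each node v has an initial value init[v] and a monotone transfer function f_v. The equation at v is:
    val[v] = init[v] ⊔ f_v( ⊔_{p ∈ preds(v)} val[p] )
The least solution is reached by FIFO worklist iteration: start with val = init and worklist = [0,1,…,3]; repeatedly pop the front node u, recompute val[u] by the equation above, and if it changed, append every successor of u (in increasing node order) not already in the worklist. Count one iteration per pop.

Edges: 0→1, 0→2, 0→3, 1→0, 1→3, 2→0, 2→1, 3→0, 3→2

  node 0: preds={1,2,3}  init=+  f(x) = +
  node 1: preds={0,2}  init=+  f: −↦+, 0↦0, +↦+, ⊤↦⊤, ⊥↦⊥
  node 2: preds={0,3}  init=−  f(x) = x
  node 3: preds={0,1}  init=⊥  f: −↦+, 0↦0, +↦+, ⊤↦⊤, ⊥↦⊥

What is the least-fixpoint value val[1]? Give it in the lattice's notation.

Worklist (7 pops):
  #1 pop 0: in=⊤ → + (no change)
  #2 pop 1: in=⊤ → ⊤ (was +); enqueue [0]
  #3 pop 2: in=+ → ⊤ (was −); enqueue [1]
  #4 pop 3: in=⊤ → ⊤ (was ⊥); enqueue [2]
  #5 pop 0: in=⊤ → + (no change)
  #6 pop 1: in=⊤ → ⊤ (no change)
  #7 pop 2: in=⊤ → ⊤ (no change)

Fixpoint:
  val[0] = +
  val[1] = ⊤
  val[2] = ⊤
  val[3] = ⊤

⊤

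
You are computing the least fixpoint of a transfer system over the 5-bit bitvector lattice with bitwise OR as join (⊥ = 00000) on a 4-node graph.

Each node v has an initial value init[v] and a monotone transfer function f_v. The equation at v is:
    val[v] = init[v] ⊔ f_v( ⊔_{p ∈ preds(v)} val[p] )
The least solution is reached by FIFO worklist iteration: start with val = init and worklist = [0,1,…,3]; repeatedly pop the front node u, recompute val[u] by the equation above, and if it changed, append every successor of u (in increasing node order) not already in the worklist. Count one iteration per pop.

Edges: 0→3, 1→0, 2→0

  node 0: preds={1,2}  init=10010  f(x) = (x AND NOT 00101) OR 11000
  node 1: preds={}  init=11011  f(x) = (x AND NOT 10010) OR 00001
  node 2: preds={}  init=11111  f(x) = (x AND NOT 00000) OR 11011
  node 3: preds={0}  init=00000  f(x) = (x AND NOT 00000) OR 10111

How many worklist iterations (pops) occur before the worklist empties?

Iteration log — 4 steps:
  step 1. node 0  ⊔preds=11111  new=11010  old=10010  +wl: 
  step 2. node 1  ⊔preds=00000  new=11011  stable
  step 3. node 2  ⊔preds=00000  new=11111  stable
  step 4. node 3  ⊔preds=11010  new=11111  old=00000  +wl: 

Least fixpoint reached:
  node 0: 11010
  node 1: 11011
  node 2: 11111
  node 3: 11111

4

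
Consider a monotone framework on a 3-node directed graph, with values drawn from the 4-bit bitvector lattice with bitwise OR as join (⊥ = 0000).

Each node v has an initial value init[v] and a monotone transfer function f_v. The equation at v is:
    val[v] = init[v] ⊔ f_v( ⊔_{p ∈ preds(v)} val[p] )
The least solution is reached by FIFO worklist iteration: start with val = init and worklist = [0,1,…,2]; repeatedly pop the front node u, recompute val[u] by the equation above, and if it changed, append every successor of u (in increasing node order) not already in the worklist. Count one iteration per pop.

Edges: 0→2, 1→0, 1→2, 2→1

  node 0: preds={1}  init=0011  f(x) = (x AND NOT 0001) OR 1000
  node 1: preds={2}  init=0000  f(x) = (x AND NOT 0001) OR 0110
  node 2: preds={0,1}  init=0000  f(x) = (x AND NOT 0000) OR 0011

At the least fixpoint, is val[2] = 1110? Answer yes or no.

Iteration log — 7 steps:
  step 1. node 0  ⊔preds=0000  new=1011  old=0011  +wl: 
  step 2. node 1  ⊔preds=0000  new=0110  old=0000  +wl: 0
  step 3. node 2  ⊔preds=1111  new=1111  old=0000  +wl: 1
  step 4. node 0  ⊔preds=0110  new=1111  old=1011  +wl: 2
  step 5. node 1  ⊔preds=1111  new=1110  old=0110  +wl: 0
  step 6. node 2  ⊔preds=1111  new=1111  stable
  step 7. node 0  ⊔preds=1110  new=1111  stable

Least fixpoint reached:
  node 0: 1111
  node 1: 1110
  node 2: 1111

no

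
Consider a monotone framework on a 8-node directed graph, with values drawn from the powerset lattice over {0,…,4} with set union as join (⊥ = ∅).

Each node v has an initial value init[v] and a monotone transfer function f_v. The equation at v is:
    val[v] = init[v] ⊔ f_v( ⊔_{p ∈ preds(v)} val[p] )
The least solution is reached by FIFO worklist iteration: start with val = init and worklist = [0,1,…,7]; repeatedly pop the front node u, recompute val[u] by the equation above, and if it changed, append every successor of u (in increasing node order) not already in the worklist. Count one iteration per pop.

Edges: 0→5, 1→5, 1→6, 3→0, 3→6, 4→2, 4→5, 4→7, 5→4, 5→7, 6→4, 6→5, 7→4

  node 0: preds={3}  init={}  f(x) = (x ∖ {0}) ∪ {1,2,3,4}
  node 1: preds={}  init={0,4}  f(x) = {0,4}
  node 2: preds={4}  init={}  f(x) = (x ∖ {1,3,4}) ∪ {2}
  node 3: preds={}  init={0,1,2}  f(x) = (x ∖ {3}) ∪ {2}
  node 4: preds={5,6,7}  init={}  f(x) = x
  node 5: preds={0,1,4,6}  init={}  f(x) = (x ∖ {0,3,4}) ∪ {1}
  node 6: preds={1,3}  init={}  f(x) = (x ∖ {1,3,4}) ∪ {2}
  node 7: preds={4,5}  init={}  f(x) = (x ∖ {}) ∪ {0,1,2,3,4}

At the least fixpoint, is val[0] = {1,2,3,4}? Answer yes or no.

yes

Iteration log — 12 steps:
  step 1. node 0  ⊔preds={0,1,2}  new={1,2,3,4}  old={}  +wl: 
  step 2. node 1  ⊔preds={}  new={0,4}  stable
  step 3. node 2  ⊔preds={}  new={2}  old={}  +wl: 
  step 4. node 3  ⊔preds={}  new={0,1,2}  stable
  step 5. node 4  ⊔preds={}  new={}  stable
  step 6. node 5  ⊔preds={0,1,2,3,4}  new={1,2}  old={}  +wl: 4
  step 7. node 6  ⊔preds={0,1,2,4}  new={0,2}  old={}  +wl: 5
  step 8. node 7  ⊔preds={1,2}  new={0,1,2,3,4}  old={}  +wl: 
  step 9. node 4  ⊔preds={0,1,2,3,4}  new={0,1,2,3,4}  old={}  +wl: 2,7
  step 10. node 5  ⊔preds={0,1,2,3,4}  new={1,2}  stable
  step 11. node 2  ⊔preds={0,1,2,3,4}  new={0,2}  old={2}  +wl: 
  step 12. node 7  ⊔preds={0,1,2,3,4}  new={0,1,2,3,4}  stable

Least fixpoint reached:
  node 0: {1,2,3,4}
  node 1: {0,4}
  node 2: {0,2}
  node 3: {0,1,2}
  node 4: {0,1,2,3,4}
  node 5: {1,2}
  node 6: {0,2}
  node 7: {0,1,2,3,4}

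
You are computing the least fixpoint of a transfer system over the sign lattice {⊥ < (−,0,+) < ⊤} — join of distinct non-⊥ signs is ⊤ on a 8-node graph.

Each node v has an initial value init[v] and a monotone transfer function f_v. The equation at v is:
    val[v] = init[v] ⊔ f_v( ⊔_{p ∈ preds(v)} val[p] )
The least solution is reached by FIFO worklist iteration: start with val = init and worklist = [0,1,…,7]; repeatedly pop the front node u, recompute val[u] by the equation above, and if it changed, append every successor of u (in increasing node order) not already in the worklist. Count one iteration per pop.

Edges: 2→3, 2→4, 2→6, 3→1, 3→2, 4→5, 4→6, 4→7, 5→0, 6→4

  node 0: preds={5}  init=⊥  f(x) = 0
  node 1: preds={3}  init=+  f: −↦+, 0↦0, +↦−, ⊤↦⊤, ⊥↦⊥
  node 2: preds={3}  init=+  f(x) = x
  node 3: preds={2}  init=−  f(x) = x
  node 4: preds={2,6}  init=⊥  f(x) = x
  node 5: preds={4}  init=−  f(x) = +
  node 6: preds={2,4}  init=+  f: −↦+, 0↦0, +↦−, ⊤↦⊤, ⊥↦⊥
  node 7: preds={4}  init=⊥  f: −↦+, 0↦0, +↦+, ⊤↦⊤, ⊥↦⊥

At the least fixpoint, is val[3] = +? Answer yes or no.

Worklist (12 pops):
  #1 pop 0: in=− → 0 (was ⊥); enqueue []
  #2 pop 1: in=− → + (no change)
  #3 pop 2: in=− → ⊤ (was +); enqueue []
  #4 pop 3: in=⊤ → ⊤ (was −); enqueue [1,2]
  #5 pop 4: in=⊤ → ⊤ (was ⊥); enqueue []
  #6 pop 5: in=⊤ → ⊤ (was −); enqueue [0]
  #7 pop 6: in=⊤ → ⊤ (was +); enqueue [4]
  #8 pop 7: in=⊤ → ⊤ (was ⊥); enqueue []
  #9 pop 1: in=⊤ → ⊤ (was +); enqueue []
  #10 pop 2: in=⊤ → ⊤ (no change)
  #11 pop 0: in=⊤ → 0 (no change)
  #12 pop 4: in=⊤ → ⊤ (no change)

Fixpoint:
  val[0] = 0
  val[1] = ⊤
  val[2] = ⊤
  val[3] = ⊤
  val[4] = ⊤
  val[5] = ⊤
  val[6] = ⊤
  val[7] = ⊤

no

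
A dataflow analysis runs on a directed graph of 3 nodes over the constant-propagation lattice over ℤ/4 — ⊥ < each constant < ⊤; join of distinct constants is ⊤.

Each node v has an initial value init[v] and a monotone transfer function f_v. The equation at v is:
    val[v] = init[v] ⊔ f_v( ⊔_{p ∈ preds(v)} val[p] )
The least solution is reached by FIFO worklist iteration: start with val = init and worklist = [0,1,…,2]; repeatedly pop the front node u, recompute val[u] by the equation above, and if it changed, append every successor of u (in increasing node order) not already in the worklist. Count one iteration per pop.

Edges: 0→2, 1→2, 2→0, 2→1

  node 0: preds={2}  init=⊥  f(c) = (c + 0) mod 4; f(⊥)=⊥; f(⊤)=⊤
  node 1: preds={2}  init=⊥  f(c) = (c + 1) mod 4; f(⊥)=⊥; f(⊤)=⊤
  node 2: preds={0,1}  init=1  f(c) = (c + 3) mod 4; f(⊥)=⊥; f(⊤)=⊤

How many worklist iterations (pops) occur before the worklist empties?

6

Iteration log — 6 steps:
  step 1. node 0  ⊔preds=1  new=1  old=⊥  +wl: 
  step 2. node 1  ⊔preds=1  new=2  old=⊥  +wl: 
  step 3. node 2  ⊔preds=⊤  new=⊤  old=1  +wl: 0,1
  step 4. node 0  ⊔preds=⊤  new=⊤  old=1  +wl: 2
  step 5. node 1  ⊔preds=⊤  new=⊤  old=2  +wl: 
  step 6. node 2  ⊔preds=⊤  new=⊤  stable

Least fixpoint reached:
  node 0: ⊤
  node 1: ⊤
  node 2: ⊤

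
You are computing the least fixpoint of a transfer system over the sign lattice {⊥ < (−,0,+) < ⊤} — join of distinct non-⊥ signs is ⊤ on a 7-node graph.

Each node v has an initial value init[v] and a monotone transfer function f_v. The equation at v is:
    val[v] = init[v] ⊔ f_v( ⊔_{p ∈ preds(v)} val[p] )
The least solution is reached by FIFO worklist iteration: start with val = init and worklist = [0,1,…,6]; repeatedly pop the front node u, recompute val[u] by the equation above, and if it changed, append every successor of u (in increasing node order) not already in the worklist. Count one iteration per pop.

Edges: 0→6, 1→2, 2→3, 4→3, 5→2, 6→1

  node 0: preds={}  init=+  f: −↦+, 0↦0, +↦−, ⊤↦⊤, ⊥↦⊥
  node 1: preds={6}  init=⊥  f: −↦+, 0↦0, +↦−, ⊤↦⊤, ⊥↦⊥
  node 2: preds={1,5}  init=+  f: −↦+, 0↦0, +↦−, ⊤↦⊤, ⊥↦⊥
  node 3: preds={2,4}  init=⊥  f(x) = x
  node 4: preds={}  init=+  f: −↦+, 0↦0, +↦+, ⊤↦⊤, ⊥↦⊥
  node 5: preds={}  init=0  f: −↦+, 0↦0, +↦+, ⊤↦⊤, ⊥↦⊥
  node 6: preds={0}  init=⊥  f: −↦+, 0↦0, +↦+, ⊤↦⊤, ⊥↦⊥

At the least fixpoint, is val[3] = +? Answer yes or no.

no

Trace (9 dequeues):
  [1] u=0 | in ⊥ | out + | ==
  [2] u=1 | in ⊥ | out ⊥ | ==
  [3] u=2 | in 0 | out ⊤ | prev + | push {}
  [4] u=3 | in ⊤ | out ⊤ | prev ⊥ | push {}
  [5] u=4 | in ⊥ | out + | ==
  [6] u=5 | in ⊥ | out 0 | ==
  [7] u=6 | in + | out + | prev ⊥ | push {1}
  [8] u=1 | in + | out − | prev ⊥ | push {2}
  [9] u=2 | in ⊤ | out ⊤ | ==

Converged values:
  [0] +
  [1] −
  [2] ⊤
  [3] ⊤
  [4] +
  [5] 0
  [6] +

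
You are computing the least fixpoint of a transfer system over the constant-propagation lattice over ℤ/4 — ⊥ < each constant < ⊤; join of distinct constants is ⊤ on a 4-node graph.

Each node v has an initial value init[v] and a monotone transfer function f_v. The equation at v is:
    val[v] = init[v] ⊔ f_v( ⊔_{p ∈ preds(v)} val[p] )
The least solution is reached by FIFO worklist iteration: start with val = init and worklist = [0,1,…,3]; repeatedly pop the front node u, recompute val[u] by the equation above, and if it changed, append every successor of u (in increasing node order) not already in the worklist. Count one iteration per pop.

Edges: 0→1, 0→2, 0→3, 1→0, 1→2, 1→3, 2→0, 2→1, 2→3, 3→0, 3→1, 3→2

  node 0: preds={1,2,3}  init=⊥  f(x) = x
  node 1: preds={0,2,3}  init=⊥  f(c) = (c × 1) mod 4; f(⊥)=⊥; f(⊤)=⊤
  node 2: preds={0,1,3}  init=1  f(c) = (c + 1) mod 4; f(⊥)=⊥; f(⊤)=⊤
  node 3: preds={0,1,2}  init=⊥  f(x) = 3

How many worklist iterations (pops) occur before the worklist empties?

9

Trace (9 dequeues):
  [1] u=0 | in 1 | out 1 | prev ⊥ | push {}
  [2] u=1 | in 1 | out 1 | prev ⊥ | push {0}
  [3] u=2 | in 1 | out ⊤ | prev 1 | push {1}
  [4] u=3 | in ⊤ | out 3 | prev ⊥ | push {2}
  [5] u=0 | in ⊤ | out ⊤ | prev 1 | push {3}
  [6] u=1 | in ⊤ | out ⊤ | prev 1 | push {0}
  [7] u=2 | in ⊤ | out ⊤ | ==
  [8] u=3 | in ⊤ | out 3 | ==
  [9] u=0 | in ⊤ | out ⊤ | ==

Converged values:
  [0] ⊤
  [1] ⊤
  [2] ⊤
  [3] 3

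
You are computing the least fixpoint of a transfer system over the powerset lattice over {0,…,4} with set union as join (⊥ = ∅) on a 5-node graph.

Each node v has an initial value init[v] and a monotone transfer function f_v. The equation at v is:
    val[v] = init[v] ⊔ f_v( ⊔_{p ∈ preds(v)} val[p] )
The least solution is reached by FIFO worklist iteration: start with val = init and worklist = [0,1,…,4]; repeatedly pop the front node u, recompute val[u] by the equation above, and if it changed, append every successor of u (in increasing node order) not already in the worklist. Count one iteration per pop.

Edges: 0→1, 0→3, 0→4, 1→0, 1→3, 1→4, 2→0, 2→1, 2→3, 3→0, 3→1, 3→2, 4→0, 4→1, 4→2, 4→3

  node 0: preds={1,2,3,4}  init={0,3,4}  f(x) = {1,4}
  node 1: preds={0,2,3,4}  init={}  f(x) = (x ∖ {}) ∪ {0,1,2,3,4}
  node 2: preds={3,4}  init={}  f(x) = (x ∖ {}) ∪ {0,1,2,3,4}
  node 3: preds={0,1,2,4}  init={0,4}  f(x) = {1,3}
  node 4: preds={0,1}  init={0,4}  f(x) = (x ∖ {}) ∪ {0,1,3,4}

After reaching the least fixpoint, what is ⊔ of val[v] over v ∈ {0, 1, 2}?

Worklist (9 pops):
  #1 pop 0: in={0,4} → {0,1,3,4} (was {0,3,4}); enqueue []
  #2 pop 1: in={0,1,3,4} → {0,1,2,3,4} (was {}); enqueue [0]
  #3 pop 2: in={0,4} → {0,1,2,3,4} (was {}); enqueue [1]
  #4 pop 3: in={0,1,2,3,4} → {0,1,3,4} (was {0,4}); enqueue [2]
  #5 pop 4: in={0,1,2,3,4} → {0,1,2,3,4} (was {0,4}); enqueue [3]
  #6 pop 0: in={0,1,2,3,4} → {0,1,3,4} (no change)
  #7 pop 1: in={0,1,2,3,4} → {0,1,2,3,4} (no change)
  #8 pop 2: in={0,1,2,3,4} → {0,1,2,3,4} (no change)
  #9 pop 3: in={0,1,2,3,4} → {0,1,3,4} (no change)

Fixpoint:
  val[0] = {0,1,3,4}
  val[1] = {0,1,2,3,4}
  val[2] = {0,1,2,3,4}
  val[3] = {0,1,3,4}
  val[4] = {0,1,2,3,4}

{0,1,2,3,4}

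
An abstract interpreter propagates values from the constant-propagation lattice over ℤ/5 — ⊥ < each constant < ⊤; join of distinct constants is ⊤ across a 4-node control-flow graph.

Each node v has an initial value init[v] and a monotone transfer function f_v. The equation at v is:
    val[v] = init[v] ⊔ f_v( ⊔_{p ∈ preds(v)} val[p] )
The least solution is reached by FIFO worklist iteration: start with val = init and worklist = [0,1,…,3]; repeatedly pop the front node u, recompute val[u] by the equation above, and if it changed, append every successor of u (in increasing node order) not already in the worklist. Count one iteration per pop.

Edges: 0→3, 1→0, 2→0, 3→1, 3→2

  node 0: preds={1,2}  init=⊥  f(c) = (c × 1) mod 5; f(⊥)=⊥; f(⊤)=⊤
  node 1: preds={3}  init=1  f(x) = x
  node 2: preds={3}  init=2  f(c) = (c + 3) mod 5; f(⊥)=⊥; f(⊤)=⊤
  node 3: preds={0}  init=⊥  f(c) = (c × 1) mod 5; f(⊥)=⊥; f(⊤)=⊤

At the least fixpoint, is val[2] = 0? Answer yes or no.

Trace (7 dequeues):
  [1] u=0 | in ⊤ | out ⊤ | prev ⊥ | push {}
  [2] u=1 | in ⊥ | out 1 | ==
  [3] u=2 | in ⊥ | out 2 | ==
  [4] u=3 | in ⊤ | out ⊤ | prev ⊥ | push {1,2}
  [5] u=1 | in ⊤ | out ⊤ | prev 1 | push {0}
  [6] u=2 | in ⊤ | out ⊤ | prev 2 | push {}
  [7] u=0 | in ⊤ | out ⊤ | ==

Converged values:
  [0] ⊤
  [1] ⊤
  [2] ⊤
  [3] ⊤

no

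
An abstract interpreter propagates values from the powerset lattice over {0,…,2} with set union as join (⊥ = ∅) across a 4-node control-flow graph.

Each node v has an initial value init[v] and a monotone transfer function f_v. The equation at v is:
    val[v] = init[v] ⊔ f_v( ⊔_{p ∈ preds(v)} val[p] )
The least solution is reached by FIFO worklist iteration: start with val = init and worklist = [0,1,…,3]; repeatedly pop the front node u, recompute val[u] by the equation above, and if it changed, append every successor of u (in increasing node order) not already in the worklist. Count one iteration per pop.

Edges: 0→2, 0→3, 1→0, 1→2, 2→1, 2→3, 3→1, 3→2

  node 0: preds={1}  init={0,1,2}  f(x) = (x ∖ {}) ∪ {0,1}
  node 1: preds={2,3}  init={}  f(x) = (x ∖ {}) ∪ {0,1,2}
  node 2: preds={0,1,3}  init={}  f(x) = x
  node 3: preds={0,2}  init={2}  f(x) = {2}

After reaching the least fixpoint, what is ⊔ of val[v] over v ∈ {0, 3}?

{0,1,2}

Worklist (6 pops):
  #1 pop 0: in={} → {0,1,2} (no change)
  #2 pop 1: in={2} → {0,1,2} (was {}); enqueue [0]
  #3 pop 2: in={0,1,2} → {0,1,2} (was {}); enqueue [1]
  #4 pop 3: in={0,1,2} → {2} (no change)
  #5 pop 0: in={0,1,2} → {0,1,2} (no change)
  #6 pop 1: in={0,1,2} → {0,1,2} (no change)

Fixpoint:
  val[0] = {0,1,2}
  val[1] = {0,1,2}
  val[2] = {0,1,2}
  val[3] = {2}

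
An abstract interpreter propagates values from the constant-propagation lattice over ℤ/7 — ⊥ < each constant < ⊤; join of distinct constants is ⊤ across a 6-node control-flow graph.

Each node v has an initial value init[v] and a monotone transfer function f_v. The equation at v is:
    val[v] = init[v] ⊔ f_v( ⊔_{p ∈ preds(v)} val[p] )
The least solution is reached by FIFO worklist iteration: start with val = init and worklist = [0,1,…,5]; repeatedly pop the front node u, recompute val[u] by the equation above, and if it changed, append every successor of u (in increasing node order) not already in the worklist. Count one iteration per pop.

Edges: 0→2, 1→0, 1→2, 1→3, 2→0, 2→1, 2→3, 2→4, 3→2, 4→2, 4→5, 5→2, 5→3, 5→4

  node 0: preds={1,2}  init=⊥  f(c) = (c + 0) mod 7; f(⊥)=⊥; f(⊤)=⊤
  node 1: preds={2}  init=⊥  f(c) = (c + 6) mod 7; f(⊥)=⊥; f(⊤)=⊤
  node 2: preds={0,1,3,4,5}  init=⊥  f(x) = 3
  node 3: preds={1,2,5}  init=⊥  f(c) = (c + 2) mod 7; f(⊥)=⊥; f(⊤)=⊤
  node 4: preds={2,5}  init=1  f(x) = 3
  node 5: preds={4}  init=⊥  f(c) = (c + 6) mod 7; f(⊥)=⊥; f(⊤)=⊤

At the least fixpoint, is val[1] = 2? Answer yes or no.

yes

Worklist (13 pops):
  #1 pop 0: in=⊥ → ⊥ (no change)
  #2 pop 1: in=⊥ → ⊥ (no change)
  #3 pop 2: in=1 → 3 (was ⊥); enqueue [0,1]
  #4 pop 3: in=3 → 5 (was ⊥); enqueue [2]
  #5 pop 4: in=3 → ⊤ (was 1); enqueue []
  #6 pop 5: in=⊤ → ⊤ (was ⊥); enqueue [3,4]
  #7 pop 0: in=3 → 3 (was ⊥); enqueue []
  #8 pop 1: in=3 → 2 (was ⊥); enqueue [0]
  #9 pop 2: in=⊤ → 3 (no change)
  #10 pop 3: in=⊤ → ⊤ (was 5); enqueue [2]
  #11 pop 4: in=⊤ → ⊤ (no change)
  #12 pop 0: in=⊤ → ⊤ (was 3); enqueue []
  #13 pop 2: in=⊤ → 3 (no change)

Fixpoint:
  val[0] = ⊤
  val[1] = 2
  val[2] = 3
  val[3] = ⊤
  val[4] = ⊤
  val[5] = ⊤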